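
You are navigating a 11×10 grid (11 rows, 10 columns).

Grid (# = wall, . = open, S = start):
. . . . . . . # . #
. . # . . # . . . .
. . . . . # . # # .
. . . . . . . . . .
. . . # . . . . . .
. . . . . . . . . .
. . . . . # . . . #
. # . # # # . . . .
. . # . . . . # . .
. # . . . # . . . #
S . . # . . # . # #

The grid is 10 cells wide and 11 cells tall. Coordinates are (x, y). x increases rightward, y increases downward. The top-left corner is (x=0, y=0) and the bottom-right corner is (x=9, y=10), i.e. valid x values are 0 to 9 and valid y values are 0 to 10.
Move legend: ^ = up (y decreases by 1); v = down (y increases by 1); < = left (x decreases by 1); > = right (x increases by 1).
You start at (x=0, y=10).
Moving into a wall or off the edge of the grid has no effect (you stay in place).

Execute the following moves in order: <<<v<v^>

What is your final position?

Answer: Final position: (x=0, y=9)

Derivation:
Start: (x=0, y=10)
  [×3]< (left): blocked, stay at (x=0, y=10)
  v (down): blocked, stay at (x=0, y=10)
  < (left): blocked, stay at (x=0, y=10)
  v (down): blocked, stay at (x=0, y=10)
  ^ (up): (x=0, y=10) -> (x=0, y=9)
  > (right): blocked, stay at (x=0, y=9)
Final: (x=0, y=9)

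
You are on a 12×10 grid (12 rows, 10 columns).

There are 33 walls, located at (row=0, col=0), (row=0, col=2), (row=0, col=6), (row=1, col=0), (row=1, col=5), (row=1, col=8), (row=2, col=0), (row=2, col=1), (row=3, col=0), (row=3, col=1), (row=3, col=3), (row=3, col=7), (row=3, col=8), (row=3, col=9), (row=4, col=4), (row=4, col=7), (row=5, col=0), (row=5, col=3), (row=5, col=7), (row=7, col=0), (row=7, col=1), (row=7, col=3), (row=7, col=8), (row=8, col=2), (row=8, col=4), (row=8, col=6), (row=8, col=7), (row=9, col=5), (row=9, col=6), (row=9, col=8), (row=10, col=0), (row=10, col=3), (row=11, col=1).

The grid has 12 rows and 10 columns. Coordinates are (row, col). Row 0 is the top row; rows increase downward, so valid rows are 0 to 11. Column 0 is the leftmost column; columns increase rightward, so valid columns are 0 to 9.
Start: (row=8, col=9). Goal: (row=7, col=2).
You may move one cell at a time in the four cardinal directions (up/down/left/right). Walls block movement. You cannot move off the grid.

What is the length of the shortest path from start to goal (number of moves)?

BFS from (row=8, col=9) until reaching (row=7, col=2):
  Distance 0: (row=8, col=9)
  Distance 1: (row=7, col=9), (row=8, col=8), (row=9, col=9)
  Distance 2: (row=6, col=9), (row=10, col=9)
  Distance 3: (row=5, col=9), (row=6, col=8), (row=10, col=8), (row=11, col=9)
  Distance 4: (row=4, col=9), (row=5, col=8), (row=6, col=7), (row=10, col=7), (row=11, col=8)
  Distance 5: (row=4, col=8), (row=6, col=6), (row=7, col=7), (row=9, col=7), (row=10, col=6), (row=11, col=7)
  Distance 6: (row=5, col=6), (row=6, col=5), (row=7, col=6), (row=10, col=5), (row=11, col=6)
  Distance 7: (row=4, col=6), (row=5, col=5), (row=6, col=4), (row=7, col=5), (row=10, col=4), (row=11, col=5)
  Distance 8: (row=3, col=6), (row=4, col=5), (row=5, col=4), (row=6, col=3), (row=7, col=4), (row=8, col=5), (row=9, col=4), (row=11, col=4)
  Distance 9: (row=2, col=6), (row=3, col=5), (row=6, col=2), (row=9, col=3), (row=11, col=3)
  Distance 10: (row=1, col=6), (row=2, col=5), (row=2, col=7), (row=3, col=4), (row=5, col=2), (row=6, col=1), (row=7, col=2), (row=8, col=3), (row=9, col=2), (row=11, col=2)  <- goal reached here
One shortest path (10 moves): (row=8, col=9) -> (row=7, col=9) -> (row=6, col=9) -> (row=6, col=8) -> (row=6, col=7) -> (row=6, col=6) -> (row=6, col=5) -> (row=6, col=4) -> (row=6, col=3) -> (row=6, col=2) -> (row=7, col=2)

Answer: Shortest path length: 10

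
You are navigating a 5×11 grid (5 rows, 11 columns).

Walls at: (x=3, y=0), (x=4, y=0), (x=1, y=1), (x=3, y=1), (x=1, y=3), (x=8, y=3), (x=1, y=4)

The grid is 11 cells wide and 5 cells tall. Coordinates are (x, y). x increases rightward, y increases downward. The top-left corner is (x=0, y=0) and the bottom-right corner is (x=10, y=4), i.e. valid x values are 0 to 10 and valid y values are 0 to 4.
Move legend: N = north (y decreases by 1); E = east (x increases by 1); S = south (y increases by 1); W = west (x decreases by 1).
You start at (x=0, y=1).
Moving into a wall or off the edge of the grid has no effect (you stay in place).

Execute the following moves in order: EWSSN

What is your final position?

Answer: Final position: (x=0, y=2)

Derivation:
Start: (x=0, y=1)
  E (east): blocked, stay at (x=0, y=1)
  W (west): blocked, stay at (x=0, y=1)
  S (south): (x=0, y=1) -> (x=0, y=2)
  S (south): (x=0, y=2) -> (x=0, y=3)
  N (north): (x=0, y=3) -> (x=0, y=2)
Final: (x=0, y=2)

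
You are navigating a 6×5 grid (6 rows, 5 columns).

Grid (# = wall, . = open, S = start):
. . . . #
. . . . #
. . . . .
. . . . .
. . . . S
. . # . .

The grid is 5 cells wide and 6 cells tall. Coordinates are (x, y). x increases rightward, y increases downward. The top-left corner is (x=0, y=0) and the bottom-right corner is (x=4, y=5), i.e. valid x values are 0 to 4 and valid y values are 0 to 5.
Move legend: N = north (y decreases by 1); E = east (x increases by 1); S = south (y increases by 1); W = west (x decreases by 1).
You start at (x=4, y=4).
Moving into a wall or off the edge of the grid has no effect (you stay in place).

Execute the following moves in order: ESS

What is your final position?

Answer: Final position: (x=4, y=5)

Derivation:
Start: (x=4, y=4)
  E (east): blocked, stay at (x=4, y=4)
  S (south): (x=4, y=4) -> (x=4, y=5)
  S (south): blocked, stay at (x=4, y=5)
Final: (x=4, y=5)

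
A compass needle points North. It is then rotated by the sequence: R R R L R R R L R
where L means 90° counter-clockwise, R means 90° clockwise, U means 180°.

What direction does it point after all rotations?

Start: North
  R (right (90° clockwise)) -> East
  R (right (90° clockwise)) -> South
  R (right (90° clockwise)) -> West
  L (left (90° counter-clockwise)) -> South
  R (right (90° clockwise)) -> West
  R (right (90° clockwise)) -> North
  R (right (90° clockwise)) -> East
  L (left (90° counter-clockwise)) -> North
  R (right (90° clockwise)) -> East
Final: East

Answer: Final heading: East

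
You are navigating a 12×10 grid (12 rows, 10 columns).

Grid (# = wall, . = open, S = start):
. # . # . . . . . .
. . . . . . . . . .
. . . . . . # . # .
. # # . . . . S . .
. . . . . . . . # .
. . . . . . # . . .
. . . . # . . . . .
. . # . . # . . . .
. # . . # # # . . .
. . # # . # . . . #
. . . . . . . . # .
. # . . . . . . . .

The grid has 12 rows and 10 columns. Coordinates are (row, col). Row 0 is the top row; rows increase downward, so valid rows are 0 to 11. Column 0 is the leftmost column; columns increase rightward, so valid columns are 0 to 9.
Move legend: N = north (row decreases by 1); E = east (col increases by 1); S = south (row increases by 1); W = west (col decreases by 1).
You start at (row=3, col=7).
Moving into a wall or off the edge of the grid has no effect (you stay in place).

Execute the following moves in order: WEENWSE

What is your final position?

Start: (row=3, col=7)
  W (west): (row=3, col=7) -> (row=3, col=6)
  E (east): (row=3, col=6) -> (row=3, col=7)
  E (east): (row=3, col=7) -> (row=3, col=8)
  N (north): blocked, stay at (row=3, col=8)
  W (west): (row=3, col=8) -> (row=3, col=7)
  S (south): (row=3, col=7) -> (row=4, col=7)
  E (east): blocked, stay at (row=4, col=7)
Final: (row=4, col=7)

Answer: Final position: (row=4, col=7)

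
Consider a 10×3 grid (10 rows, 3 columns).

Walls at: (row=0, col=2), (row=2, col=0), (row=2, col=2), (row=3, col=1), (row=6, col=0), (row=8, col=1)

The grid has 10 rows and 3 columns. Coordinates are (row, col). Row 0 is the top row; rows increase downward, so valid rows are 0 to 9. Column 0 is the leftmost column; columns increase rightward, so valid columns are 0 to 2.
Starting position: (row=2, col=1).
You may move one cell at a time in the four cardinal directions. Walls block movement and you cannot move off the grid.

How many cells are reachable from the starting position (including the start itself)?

Answer: Reachable cells: 6

Derivation:
BFS flood-fill from (row=2, col=1):
  Distance 0: (row=2, col=1)
  Distance 1: (row=1, col=1)
  Distance 2: (row=0, col=1), (row=1, col=0), (row=1, col=2)
  Distance 3: (row=0, col=0)
Total reachable: 6 (grid has 24 open cells total)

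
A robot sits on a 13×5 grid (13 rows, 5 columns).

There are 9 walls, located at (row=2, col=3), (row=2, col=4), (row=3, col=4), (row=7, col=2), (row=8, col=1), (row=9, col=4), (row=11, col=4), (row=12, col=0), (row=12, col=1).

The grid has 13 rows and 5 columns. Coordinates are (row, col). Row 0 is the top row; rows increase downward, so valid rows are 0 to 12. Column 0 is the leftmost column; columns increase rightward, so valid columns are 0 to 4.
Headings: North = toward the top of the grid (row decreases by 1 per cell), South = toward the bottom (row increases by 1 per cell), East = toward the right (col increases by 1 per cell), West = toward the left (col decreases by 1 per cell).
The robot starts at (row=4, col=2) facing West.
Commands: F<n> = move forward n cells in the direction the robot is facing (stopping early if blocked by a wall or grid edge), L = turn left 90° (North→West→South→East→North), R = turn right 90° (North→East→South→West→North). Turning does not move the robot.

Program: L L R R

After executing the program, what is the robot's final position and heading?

Start: (row=4, col=2), facing West
  L: turn left, now facing South
  L: turn left, now facing East
  R: turn right, now facing South
  R: turn right, now facing West
Final: (row=4, col=2), facing West

Answer: Final position: (row=4, col=2), facing West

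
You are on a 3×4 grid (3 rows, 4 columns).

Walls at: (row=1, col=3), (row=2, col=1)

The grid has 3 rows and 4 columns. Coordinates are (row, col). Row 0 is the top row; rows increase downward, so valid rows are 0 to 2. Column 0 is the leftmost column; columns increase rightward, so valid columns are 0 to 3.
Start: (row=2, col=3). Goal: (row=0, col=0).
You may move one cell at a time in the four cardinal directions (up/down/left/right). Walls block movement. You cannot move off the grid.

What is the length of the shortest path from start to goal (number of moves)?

BFS from (row=2, col=3) until reaching (row=0, col=0):
  Distance 0: (row=2, col=3)
  Distance 1: (row=2, col=2)
  Distance 2: (row=1, col=2)
  Distance 3: (row=0, col=2), (row=1, col=1)
  Distance 4: (row=0, col=1), (row=0, col=3), (row=1, col=0)
  Distance 5: (row=0, col=0), (row=2, col=0)  <- goal reached here
One shortest path (5 moves): (row=2, col=3) -> (row=2, col=2) -> (row=1, col=2) -> (row=1, col=1) -> (row=1, col=0) -> (row=0, col=0)

Answer: Shortest path length: 5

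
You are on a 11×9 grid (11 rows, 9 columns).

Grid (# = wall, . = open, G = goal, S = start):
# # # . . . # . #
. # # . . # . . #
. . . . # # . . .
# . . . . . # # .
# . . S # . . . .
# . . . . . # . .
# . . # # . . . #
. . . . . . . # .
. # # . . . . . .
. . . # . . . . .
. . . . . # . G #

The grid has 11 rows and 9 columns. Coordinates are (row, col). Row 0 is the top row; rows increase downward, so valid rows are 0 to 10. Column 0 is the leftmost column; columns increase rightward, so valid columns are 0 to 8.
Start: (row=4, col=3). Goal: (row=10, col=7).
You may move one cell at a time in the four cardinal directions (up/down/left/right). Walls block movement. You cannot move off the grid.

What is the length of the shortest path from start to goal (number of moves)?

BFS from (row=4, col=3) until reaching (row=10, col=7):
  Distance 0: (row=4, col=3)
  Distance 1: (row=3, col=3), (row=4, col=2), (row=5, col=3)
  Distance 2: (row=2, col=3), (row=3, col=2), (row=3, col=4), (row=4, col=1), (row=5, col=2), (row=5, col=4)
  Distance 3: (row=1, col=3), (row=2, col=2), (row=3, col=1), (row=3, col=5), (row=5, col=1), (row=5, col=5), (row=6, col=2)
  Distance 4: (row=0, col=3), (row=1, col=4), (row=2, col=1), (row=4, col=5), (row=6, col=1), (row=6, col=5), (row=7, col=2)
  Distance 5: (row=0, col=4), (row=2, col=0), (row=4, col=6), (row=6, col=6), (row=7, col=1), (row=7, col=3), (row=7, col=5)
  Distance 6: (row=0, col=5), (row=1, col=0), (row=4, col=7), (row=6, col=7), (row=7, col=0), (row=7, col=4), (row=7, col=6), (row=8, col=3), (row=8, col=5)
  Distance 7: (row=4, col=8), (row=5, col=7), (row=8, col=0), (row=8, col=4), (row=8, col=6), (row=9, col=5)
  Distance 8: (row=3, col=8), (row=5, col=8), (row=8, col=7), (row=9, col=0), (row=9, col=4), (row=9, col=6)
  Distance 9: (row=2, col=8), (row=8, col=8), (row=9, col=1), (row=9, col=7), (row=10, col=0), (row=10, col=4), (row=10, col=6)
  Distance 10: (row=2, col=7), (row=7, col=8), (row=9, col=2), (row=9, col=8), (row=10, col=1), (row=10, col=3), (row=10, col=7)  <- goal reached here
One shortest path (10 moves): (row=4, col=3) -> (row=5, col=3) -> (row=5, col=4) -> (row=5, col=5) -> (row=6, col=5) -> (row=6, col=6) -> (row=7, col=6) -> (row=8, col=6) -> (row=8, col=7) -> (row=9, col=7) -> (row=10, col=7)

Answer: Shortest path length: 10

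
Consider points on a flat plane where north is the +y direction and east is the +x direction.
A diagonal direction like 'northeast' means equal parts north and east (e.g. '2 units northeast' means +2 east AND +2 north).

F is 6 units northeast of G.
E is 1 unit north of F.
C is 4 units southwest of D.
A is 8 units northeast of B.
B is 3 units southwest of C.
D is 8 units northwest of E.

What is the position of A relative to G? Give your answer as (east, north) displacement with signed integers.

Place G at the origin (east=0, north=0).
  F is 6 units northeast of G: delta (east=+6, north=+6); F at (east=6, north=6).
  E is 1 unit north of F: delta (east=+0, north=+1); E at (east=6, north=7).
  D is 8 units northwest of E: delta (east=-8, north=+8); D at (east=-2, north=15).
  C is 4 units southwest of D: delta (east=-4, north=-4); C at (east=-6, north=11).
  B is 3 units southwest of C: delta (east=-3, north=-3); B at (east=-9, north=8).
  A is 8 units northeast of B: delta (east=+8, north=+8); A at (east=-1, north=16).
Therefore A relative to G: (east=-1, north=16).

Answer: A is at (east=-1, north=16) relative to G.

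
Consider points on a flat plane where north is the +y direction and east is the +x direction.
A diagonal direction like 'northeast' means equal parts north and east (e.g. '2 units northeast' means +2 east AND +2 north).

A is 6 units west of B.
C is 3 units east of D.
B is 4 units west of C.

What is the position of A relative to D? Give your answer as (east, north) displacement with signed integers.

Place D at the origin (east=0, north=0).
  C is 3 units east of D: delta (east=+3, north=+0); C at (east=3, north=0).
  B is 4 units west of C: delta (east=-4, north=+0); B at (east=-1, north=0).
  A is 6 units west of B: delta (east=-6, north=+0); A at (east=-7, north=0).
Therefore A relative to D: (east=-7, north=0).

Answer: A is at (east=-7, north=0) relative to D.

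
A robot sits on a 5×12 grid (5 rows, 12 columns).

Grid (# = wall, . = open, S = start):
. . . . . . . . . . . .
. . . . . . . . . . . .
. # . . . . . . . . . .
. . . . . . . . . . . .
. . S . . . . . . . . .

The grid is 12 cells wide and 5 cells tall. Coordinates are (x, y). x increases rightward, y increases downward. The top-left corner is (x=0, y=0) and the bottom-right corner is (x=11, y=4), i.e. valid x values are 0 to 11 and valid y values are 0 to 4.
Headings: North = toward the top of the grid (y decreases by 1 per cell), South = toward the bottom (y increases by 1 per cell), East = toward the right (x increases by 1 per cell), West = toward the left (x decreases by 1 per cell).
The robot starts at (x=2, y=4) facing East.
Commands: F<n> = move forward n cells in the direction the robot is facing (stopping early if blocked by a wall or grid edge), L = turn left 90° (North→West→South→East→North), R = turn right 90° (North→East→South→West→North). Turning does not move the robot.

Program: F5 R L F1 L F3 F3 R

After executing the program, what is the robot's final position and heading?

Answer: Final position: (x=8, y=0), facing East

Derivation:
Start: (x=2, y=4), facing East
  F5: move forward 5, now at (x=7, y=4)
  R: turn right, now facing South
  L: turn left, now facing East
  F1: move forward 1, now at (x=8, y=4)
  L: turn left, now facing North
  F3: move forward 3, now at (x=8, y=1)
  F3: move forward 1/3 (blocked), now at (x=8, y=0)
  R: turn right, now facing East
Final: (x=8, y=0), facing East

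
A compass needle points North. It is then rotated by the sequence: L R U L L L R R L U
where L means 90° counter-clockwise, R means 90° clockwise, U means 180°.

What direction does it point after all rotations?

Answer: Final heading: South

Derivation:
Start: North
  L (left (90° counter-clockwise)) -> West
  R (right (90° clockwise)) -> North
  U (U-turn (180°)) -> South
  L (left (90° counter-clockwise)) -> East
  L (left (90° counter-clockwise)) -> North
  L (left (90° counter-clockwise)) -> West
  R (right (90° clockwise)) -> North
  R (right (90° clockwise)) -> East
  L (left (90° counter-clockwise)) -> North
  U (U-turn (180°)) -> South
Final: South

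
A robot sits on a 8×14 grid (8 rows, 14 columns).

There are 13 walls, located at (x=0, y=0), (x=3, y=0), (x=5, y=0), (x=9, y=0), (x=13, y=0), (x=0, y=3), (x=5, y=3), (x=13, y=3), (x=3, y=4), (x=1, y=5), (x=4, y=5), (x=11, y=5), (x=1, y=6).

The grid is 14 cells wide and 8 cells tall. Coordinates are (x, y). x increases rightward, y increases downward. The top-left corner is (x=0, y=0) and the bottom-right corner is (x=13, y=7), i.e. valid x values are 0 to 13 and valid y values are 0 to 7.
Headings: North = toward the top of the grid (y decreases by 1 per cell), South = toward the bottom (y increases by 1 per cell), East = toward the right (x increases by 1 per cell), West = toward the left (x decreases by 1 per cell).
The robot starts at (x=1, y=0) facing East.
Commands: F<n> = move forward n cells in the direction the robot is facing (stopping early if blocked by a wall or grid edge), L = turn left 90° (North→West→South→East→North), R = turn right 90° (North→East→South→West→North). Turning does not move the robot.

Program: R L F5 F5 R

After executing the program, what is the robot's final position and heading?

Start: (x=1, y=0), facing East
  R: turn right, now facing South
  L: turn left, now facing East
  F5: move forward 1/5 (blocked), now at (x=2, y=0)
  F5: move forward 0/5 (blocked), now at (x=2, y=0)
  R: turn right, now facing South
Final: (x=2, y=0), facing South

Answer: Final position: (x=2, y=0), facing South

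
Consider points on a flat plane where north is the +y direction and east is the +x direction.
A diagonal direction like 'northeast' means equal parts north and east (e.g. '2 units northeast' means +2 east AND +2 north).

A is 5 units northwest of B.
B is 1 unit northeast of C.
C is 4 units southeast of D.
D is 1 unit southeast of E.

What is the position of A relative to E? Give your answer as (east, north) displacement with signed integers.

Place E at the origin (east=0, north=0).
  D is 1 unit southeast of E: delta (east=+1, north=-1); D at (east=1, north=-1).
  C is 4 units southeast of D: delta (east=+4, north=-4); C at (east=5, north=-5).
  B is 1 unit northeast of C: delta (east=+1, north=+1); B at (east=6, north=-4).
  A is 5 units northwest of B: delta (east=-5, north=+5); A at (east=1, north=1).
Therefore A relative to E: (east=1, north=1).

Answer: A is at (east=1, north=1) relative to E.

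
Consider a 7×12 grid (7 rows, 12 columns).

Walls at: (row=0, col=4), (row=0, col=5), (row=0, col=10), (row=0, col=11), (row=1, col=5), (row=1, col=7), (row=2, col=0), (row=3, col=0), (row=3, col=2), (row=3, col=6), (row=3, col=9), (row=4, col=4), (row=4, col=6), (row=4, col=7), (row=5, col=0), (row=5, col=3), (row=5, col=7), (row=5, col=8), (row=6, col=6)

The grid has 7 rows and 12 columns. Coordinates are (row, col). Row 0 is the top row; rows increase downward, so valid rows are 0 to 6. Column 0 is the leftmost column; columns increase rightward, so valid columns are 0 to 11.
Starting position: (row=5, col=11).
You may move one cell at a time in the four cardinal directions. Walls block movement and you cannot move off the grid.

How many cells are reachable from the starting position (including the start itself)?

BFS flood-fill from (row=5, col=11):
  Distance 0: (row=5, col=11)
  Distance 1: (row=4, col=11), (row=5, col=10), (row=6, col=11)
  Distance 2: (row=3, col=11), (row=4, col=10), (row=5, col=9), (row=6, col=10)
  Distance 3: (row=2, col=11), (row=3, col=10), (row=4, col=9), (row=6, col=9)
  Distance 4: (row=1, col=11), (row=2, col=10), (row=4, col=8), (row=6, col=8)
  Distance 5: (row=1, col=10), (row=2, col=9), (row=3, col=8), (row=6, col=7)
  Distance 6: (row=1, col=9), (row=2, col=8), (row=3, col=7)
  Distance 7: (row=0, col=9), (row=1, col=8), (row=2, col=7)
  Distance 8: (row=0, col=8), (row=2, col=6)
  Distance 9: (row=0, col=7), (row=1, col=6), (row=2, col=5)
  Distance 10: (row=0, col=6), (row=2, col=4), (row=3, col=5)
  Distance 11: (row=1, col=4), (row=2, col=3), (row=3, col=4), (row=4, col=5)
  Distance 12: (row=1, col=3), (row=2, col=2), (row=3, col=3), (row=5, col=5)
  Distance 13: (row=0, col=3), (row=1, col=2), (row=2, col=1), (row=4, col=3), (row=5, col=4), (row=5, col=6), (row=6, col=5)
  Distance 14: (row=0, col=2), (row=1, col=1), (row=3, col=1), (row=4, col=2), (row=6, col=4)
  Distance 15: (row=0, col=1), (row=1, col=0), (row=4, col=1), (row=5, col=2), (row=6, col=3)
  Distance 16: (row=0, col=0), (row=4, col=0), (row=5, col=1), (row=6, col=2)
  Distance 17: (row=6, col=1)
  Distance 18: (row=6, col=0)
Total reachable: 65 (grid has 65 open cells total)

Answer: Reachable cells: 65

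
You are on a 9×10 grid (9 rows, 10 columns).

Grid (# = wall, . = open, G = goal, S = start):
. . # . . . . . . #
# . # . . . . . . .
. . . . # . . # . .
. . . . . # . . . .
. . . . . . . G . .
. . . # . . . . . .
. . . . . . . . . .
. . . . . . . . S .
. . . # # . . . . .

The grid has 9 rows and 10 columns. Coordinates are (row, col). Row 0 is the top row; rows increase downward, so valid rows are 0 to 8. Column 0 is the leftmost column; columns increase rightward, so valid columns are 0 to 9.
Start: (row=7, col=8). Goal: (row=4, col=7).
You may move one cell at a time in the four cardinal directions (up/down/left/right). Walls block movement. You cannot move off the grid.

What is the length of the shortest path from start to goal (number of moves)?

BFS from (row=7, col=8) until reaching (row=4, col=7):
  Distance 0: (row=7, col=8)
  Distance 1: (row=6, col=8), (row=7, col=7), (row=7, col=9), (row=8, col=8)
  Distance 2: (row=5, col=8), (row=6, col=7), (row=6, col=9), (row=7, col=6), (row=8, col=7), (row=8, col=9)
  Distance 3: (row=4, col=8), (row=5, col=7), (row=5, col=9), (row=6, col=6), (row=7, col=5), (row=8, col=6)
  Distance 4: (row=3, col=8), (row=4, col=7), (row=4, col=9), (row=5, col=6), (row=6, col=5), (row=7, col=4), (row=8, col=5)  <- goal reached here
One shortest path (4 moves): (row=7, col=8) -> (row=7, col=7) -> (row=6, col=7) -> (row=5, col=7) -> (row=4, col=7)

Answer: Shortest path length: 4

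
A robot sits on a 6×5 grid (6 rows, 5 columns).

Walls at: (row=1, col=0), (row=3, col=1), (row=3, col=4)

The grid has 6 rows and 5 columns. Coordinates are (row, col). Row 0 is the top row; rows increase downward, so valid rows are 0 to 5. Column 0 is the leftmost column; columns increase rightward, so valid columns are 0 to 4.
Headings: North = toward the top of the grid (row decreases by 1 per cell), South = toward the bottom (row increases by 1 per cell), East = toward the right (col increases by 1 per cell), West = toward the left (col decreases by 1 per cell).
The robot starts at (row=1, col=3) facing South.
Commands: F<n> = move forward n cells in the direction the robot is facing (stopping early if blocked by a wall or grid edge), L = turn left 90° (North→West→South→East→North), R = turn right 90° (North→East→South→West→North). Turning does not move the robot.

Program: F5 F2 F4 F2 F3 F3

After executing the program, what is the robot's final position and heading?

Answer: Final position: (row=5, col=3), facing South

Derivation:
Start: (row=1, col=3), facing South
  F5: move forward 4/5 (blocked), now at (row=5, col=3)
  F2: move forward 0/2 (blocked), now at (row=5, col=3)
  F4: move forward 0/4 (blocked), now at (row=5, col=3)
  F2: move forward 0/2 (blocked), now at (row=5, col=3)
  F3: move forward 0/3 (blocked), now at (row=5, col=3)
  F3: move forward 0/3 (blocked), now at (row=5, col=3)
Final: (row=5, col=3), facing South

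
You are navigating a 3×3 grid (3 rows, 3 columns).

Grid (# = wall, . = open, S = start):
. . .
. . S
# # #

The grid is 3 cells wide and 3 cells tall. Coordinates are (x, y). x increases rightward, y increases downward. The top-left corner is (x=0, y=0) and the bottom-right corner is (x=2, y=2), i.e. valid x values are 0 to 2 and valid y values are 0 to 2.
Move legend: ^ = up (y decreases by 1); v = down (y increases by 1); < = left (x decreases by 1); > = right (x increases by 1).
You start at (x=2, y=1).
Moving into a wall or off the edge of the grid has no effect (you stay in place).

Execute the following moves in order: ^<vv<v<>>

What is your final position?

Start: (x=2, y=1)
  ^ (up): (x=2, y=1) -> (x=2, y=0)
  < (left): (x=2, y=0) -> (x=1, y=0)
  v (down): (x=1, y=0) -> (x=1, y=1)
  v (down): blocked, stay at (x=1, y=1)
  < (left): (x=1, y=1) -> (x=0, y=1)
  v (down): blocked, stay at (x=0, y=1)
  < (left): blocked, stay at (x=0, y=1)
  > (right): (x=0, y=1) -> (x=1, y=1)
  > (right): (x=1, y=1) -> (x=2, y=1)
Final: (x=2, y=1)

Answer: Final position: (x=2, y=1)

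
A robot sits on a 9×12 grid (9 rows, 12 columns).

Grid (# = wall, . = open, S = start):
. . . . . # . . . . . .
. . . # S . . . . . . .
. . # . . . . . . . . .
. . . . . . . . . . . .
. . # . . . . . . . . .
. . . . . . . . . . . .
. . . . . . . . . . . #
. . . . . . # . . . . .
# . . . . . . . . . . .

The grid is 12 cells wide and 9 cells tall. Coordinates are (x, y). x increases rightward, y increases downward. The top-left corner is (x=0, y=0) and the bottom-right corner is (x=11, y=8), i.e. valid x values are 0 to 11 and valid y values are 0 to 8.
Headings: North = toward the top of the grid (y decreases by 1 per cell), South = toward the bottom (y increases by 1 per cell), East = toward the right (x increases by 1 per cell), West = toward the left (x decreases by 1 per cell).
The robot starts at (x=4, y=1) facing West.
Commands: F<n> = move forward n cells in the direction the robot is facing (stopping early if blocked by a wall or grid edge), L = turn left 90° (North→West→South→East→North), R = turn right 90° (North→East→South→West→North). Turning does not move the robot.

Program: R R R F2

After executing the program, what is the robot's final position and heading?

Start: (x=4, y=1), facing West
  R: turn right, now facing North
  R: turn right, now facing East
  R: turn right, now facing South
  F2: move forward 2, now at (x=4, y=3)
Final: (x=4, y=3), facing South

Answer: Final position: (x=4, y=3), facing South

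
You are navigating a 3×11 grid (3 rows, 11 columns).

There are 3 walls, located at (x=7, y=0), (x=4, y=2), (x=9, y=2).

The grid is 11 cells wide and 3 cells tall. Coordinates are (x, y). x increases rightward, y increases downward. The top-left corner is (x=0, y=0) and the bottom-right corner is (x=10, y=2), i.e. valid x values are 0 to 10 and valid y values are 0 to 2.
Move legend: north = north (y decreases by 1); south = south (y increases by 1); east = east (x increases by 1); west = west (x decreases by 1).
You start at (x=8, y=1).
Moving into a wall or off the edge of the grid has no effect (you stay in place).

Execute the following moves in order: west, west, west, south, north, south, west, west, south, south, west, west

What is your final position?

Start: (x=8, y=1)
  west (west): (x=8, y=1) -> (x=7, y=1)
  west (west): (x=7, y=1) -> (x=6, y=1)
  west (west): (x=6, y=1) -> (x=5, y=1)
  south (south): (x=5, y=1) -> (x=5, y=2)
  north (north): (x=5, y=2) -> (x=5, y=1)
  south (south): (x=5, y=1) -> (x=5, y=2)
  west (west): blocked, stay at (x=5, y=2)
  west (west): blocked, stay at (x=5, y=2)
  south (south): blocked, stay at (x=5, y=2)
  south (south): blocked, stay at (x=5, y=2)
  west (west): blocked, stay at (x=5, y=2)
  west (west): blocked, stay at (x=5, y=2)
Final: (x=5, y=2)

Answer: Final position: (x=5, y=2)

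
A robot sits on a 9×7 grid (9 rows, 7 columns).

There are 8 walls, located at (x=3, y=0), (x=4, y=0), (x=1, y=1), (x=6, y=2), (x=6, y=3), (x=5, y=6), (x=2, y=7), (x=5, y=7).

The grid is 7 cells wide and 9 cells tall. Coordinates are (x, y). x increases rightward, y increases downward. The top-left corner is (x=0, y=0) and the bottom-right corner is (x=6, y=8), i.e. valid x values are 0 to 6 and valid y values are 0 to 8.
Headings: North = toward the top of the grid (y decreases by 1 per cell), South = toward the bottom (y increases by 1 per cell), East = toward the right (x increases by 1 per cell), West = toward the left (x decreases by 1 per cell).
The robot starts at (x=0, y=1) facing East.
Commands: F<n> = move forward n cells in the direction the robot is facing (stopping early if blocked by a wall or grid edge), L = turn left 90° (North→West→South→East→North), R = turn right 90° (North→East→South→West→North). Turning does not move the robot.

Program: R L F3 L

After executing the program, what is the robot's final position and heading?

Answer: Final position: (x=0, y=1), facing North

Derivation:
Start: (x=0, y=1), facing East
  R: turn right, now facing South
  L: turn left, now facing East
  F3: move forward 0/3 (blocked), now at (x=0, y=1)
  L: turn left, now facing North
Final: (x=0, y=1), facing North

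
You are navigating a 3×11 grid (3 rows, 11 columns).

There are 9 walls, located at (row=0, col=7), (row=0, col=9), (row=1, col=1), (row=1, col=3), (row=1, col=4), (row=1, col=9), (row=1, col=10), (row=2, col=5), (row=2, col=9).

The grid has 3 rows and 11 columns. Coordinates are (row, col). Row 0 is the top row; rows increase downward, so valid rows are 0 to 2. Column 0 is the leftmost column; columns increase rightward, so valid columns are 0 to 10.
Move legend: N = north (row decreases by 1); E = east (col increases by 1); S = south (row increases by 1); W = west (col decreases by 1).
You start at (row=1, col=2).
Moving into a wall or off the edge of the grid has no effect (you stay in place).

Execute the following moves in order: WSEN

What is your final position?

Start: (row=1, col=2)
  W (west): blocked, stay at (row=1, col=2)
  S (south): (row=1, col=2) -> (row=2, col=2)
  E (east): (row=2, col=2) -> (row=2, col=3)
  N (north): blocked, stay at (row=2, col=3)
Final: (row=2, col=3)

Answer: Final position: (row=2, col=3)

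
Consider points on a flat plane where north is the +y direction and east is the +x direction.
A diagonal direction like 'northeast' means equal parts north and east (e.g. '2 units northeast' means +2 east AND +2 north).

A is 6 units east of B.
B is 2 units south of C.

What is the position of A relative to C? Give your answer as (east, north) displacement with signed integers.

Answer: A is at (east=6, north=-2) relative to C.

Derivation:
Place C at the origin (east=0, north=0).
  B is 2 units south of C: delta (east=+0, north=-2); B at (east=0, north=-2).
  A is 6 units east of B: delta (east=+6, north=+0); A at (east=6, north=-2).
Therefore A relative to C: (east=6, north=-2).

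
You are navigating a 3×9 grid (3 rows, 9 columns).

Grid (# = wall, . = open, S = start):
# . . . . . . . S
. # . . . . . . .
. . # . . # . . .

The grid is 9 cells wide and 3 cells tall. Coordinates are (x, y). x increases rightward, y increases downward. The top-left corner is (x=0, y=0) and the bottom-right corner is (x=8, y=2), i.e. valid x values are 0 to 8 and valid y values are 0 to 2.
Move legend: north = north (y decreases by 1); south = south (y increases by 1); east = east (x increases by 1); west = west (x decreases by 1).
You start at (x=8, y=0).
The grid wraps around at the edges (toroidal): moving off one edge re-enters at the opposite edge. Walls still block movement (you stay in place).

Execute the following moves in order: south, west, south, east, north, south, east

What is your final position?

Answer: Final position: (x=0, y=2)

Derivation:
Start: (x=8, y=0)
  south (south): (x=8, y=0) -> (x=8, y=1)
  west (west): (x=8, y=1) -> (x=7, y=1)
  south (south): (x=7, y=1) -> (x=7, y=2)
  east (east): (x=7, y=2) -> (x=8, y=2)
  north (north): (x=8, y=2) -> (x=8, y=1)
  south (south): (x=8, y=1) -> (x=8, y=2)
  east (east): (x=8, y=2) -> (x=0, y=2)
Final: (x=0, y=2)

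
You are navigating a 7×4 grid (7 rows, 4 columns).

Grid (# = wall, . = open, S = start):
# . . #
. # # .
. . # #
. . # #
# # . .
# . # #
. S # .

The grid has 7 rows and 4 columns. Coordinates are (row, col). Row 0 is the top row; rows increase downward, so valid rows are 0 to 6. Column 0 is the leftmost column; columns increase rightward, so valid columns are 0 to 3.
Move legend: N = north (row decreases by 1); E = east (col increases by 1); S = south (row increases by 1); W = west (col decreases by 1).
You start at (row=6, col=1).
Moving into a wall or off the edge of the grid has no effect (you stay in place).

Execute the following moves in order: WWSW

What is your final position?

Start: (row=6, col=1)
  W (west): (row=6, col=1) -> (row=6, col=0)
  W (west): blocked, stay at (row=6, col=0)
  S (south): blocked, stay at (row=6, col=0)
  W (west): blocked, stay at (row=6, col=0)
Final: (row=6, col=0)

Answer: Final position: (row=6, col=0)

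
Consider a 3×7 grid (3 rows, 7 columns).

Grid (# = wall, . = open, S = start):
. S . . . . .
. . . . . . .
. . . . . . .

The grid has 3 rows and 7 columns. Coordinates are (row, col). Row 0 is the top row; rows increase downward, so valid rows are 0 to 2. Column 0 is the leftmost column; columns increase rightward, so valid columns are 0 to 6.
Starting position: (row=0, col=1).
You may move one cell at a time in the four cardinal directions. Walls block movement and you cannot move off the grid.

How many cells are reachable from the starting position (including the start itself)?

BFS flood-fill from (row=0, col=1):
  Distance 0: (row=0, col=1)
  Distance 1: (row=0, col=0), (row=0, col=2), (row=1, col=1)
  Distance 2: (row=0, col=3), (row=1, col=0), (row=1, col=2), (row=2, col=1)
  Distance 3: (row=0, col=4), (row=1, col=3), (row=2, col=0), (row=2, col=2)
  Distance 4: (row=0, col=5), (row=1, col=4), (row=2, col=3)
  Distance 5: (row=0, col=6), (row=1, col=5), (row=2, col=4)
  Distance 6: (row=1, col=6), (row=2, col=5)
  Distance 7: (row=2, col=6)
Total reachable: 21 (grid has 21 open cells total)

Answer: Reachable cells: 21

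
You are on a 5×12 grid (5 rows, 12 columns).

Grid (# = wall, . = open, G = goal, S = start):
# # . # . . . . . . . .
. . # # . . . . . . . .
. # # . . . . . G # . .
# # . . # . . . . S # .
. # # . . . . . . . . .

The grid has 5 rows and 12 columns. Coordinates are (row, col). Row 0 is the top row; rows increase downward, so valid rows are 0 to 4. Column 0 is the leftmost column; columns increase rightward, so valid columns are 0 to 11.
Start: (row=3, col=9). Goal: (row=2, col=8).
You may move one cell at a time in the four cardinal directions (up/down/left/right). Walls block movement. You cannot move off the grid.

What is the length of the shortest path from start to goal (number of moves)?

Answer: Shortest path length: 2

Derivation:
BFS from (row=3, col=9) until reaching (row=2, col=8):
  Distance 0: (row=3, col=9)
  Distance 1: (row=3, col=8), (row=4, col=9)
  Distance 2: (row=2, col=8), (row=3, col=7), (row=4, col=8), (row=4, col=10)  <- goal reached here
One shortest path (2 moves): (row=3, col=9) -> (row=3, col=8) -> (row=2, col=8)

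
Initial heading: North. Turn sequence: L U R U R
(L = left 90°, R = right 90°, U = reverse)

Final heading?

Start: North
  L (left (90° counter-clockwise)) -> West
  U (U-turn (180°)) -> East
  R (right (90° clockwise)) -> South
  U (U-turn (180°)) -> North
  R (right (90° clockwise)) -> East
Final: East

Answer: Final heading: East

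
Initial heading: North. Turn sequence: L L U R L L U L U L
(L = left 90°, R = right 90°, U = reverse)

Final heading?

Start: North
  L (left (90° counter-clockwise)) -> West
  L (left (90° counter-clockwise)) -> South
  U (U-turn (180°)) -> North
  R (right (90° clockwise)) -> East
  L (left (90° counter-clockwise)) -> North
  L (left (90° counter-clockwise)) -> West
  U (U-turn (180°)) -> East
  L (left (90° counter-clockwise)) -> North
  U (U-turn (180°)) -> South
  L (left (90° counter-clockwise)) -> East
Final: East

Answer: Final heading: East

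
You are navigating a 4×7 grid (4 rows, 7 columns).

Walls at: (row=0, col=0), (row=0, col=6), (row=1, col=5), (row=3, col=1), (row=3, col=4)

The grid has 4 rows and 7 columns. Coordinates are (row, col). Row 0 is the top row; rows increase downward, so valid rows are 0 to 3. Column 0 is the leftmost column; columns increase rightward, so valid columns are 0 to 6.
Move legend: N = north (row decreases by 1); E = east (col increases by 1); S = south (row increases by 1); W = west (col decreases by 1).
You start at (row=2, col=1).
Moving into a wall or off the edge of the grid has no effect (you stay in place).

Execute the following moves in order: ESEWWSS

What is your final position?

Answer: Final position: (row=3, col=2)

Derivation:
Start: (row=2, col=1)
  E (east): (row=2, col=1) -> (row=2, col=2)
  S (south): (row=2, col=2) -> (row=3, col=2)
  E (east): (row=3, col=2) -> (row=3, col=3)
  W (west): (row=3, col=3) -> (row=3, col=2)
  W (west): blocked, stay at (row=3, col=2)
  S (south): blocked, stay at (row=3, col=2)
  S (south): blocked, stay at (row=3, col=2)
Final: (row=3, col=2)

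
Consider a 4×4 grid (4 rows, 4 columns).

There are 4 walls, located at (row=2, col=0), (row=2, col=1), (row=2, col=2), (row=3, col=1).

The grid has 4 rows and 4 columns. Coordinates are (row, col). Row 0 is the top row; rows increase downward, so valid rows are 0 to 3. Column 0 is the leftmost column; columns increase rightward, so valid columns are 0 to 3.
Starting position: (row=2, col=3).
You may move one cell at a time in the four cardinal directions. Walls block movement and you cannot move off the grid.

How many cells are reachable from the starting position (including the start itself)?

BFS flood-fill from (row=2, col=3):
  Distance 0: (row=2, col=3)
  Distance 1: (row=1, col=3), (row=3, col=3)
  Distance 2: (row=0, col=3), (row=1, col=2), (row=3, col=2)
  Distance 3: (row=0, col=2), (row=1, col=1)
  Distance 4: (row=0, col=1), (row=1, col=0)
  Distance 5: (row=0, col=0)
Total reachable: 11 (grid has 12 open cells total)

Answer: Reachable cells: 11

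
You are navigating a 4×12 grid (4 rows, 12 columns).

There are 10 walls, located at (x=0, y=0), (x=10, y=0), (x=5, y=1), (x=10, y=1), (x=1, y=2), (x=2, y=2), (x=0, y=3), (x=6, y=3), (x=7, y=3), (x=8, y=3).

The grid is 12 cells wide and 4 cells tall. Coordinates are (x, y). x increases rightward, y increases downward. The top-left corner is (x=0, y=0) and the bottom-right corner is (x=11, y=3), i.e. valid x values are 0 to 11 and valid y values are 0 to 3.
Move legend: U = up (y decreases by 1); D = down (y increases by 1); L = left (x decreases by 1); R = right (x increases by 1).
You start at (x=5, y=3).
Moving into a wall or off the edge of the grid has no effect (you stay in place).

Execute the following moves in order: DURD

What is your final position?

Start: (x=5, y=3)
  D (down): blocked, stay at (x=5, y=3)
  U (up): (x=5, y=3) -> (x=5, y=2)
  R (right): (x=5, y=2) -> (x=6, y=2)
  D (down): blocked, stay at (x=6, y=2)
Final: (x=6, y=2)

Answer: Final position: (x=6, y=2)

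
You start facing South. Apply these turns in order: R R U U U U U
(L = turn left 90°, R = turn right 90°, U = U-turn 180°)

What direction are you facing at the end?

Answer: Final heading: South

Derivation:
Start: South
  R (right (90° clockwise)) -> West
  R (right (90° clockwise)) -> North
  U (U-turn (180°)) -> South
  U (U-turn (180°)) -> North
  U (U-turn (180°)) -> South
  U (U-turn (180°)) -> North
  U (U-turn (180°)) -> South
Final: South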